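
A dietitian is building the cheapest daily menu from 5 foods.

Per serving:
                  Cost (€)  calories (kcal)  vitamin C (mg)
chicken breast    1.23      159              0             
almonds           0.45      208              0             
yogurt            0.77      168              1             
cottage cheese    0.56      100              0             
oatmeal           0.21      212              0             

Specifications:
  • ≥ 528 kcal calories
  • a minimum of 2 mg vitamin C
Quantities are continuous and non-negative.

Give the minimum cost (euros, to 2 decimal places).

Let x1 = servings of chicken breast, x2 = servings of almonds, x3 = servings of yogurt, x4 = servings of cottage cheese, x5 = servings of oatmeal.
min 1.23x1 + 0.45x2 + 0.77x3 + 0.56x4 + 0.21x5 subject to:
  159x1 + 208x2 + 168x3 + 100x4 + 212x5 ≥ 528   (calories)
  1x3 ≥ 2   (vitamin C)
  x1, x2, x3, x4, x5 ≥ 0.
The optimal basis is {yogurt, oatmeal}; chicken breast, almonds, cottage cheese drop out. There the calories and vitamin C constraints are tight.
So yogurt = 2 servings, oatmeal = 0.9057 servings.
Cost = 0.77·2 + 0.21·0.9057 = 1.7302.

€1.73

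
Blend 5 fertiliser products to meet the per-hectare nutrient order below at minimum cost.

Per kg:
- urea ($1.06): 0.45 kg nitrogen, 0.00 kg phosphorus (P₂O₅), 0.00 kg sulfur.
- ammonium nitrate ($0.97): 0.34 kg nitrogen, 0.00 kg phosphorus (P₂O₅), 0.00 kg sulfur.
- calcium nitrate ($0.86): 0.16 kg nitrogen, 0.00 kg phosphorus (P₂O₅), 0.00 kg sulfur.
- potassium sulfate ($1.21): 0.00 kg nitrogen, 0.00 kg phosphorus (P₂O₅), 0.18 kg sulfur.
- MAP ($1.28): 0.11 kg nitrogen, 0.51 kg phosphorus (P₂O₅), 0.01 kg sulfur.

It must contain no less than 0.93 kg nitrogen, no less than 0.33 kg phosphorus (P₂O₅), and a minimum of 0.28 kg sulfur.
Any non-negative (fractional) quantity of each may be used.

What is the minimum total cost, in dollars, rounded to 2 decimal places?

Set it up as a linear program. Let x1 = kg of urea, x2 = kg of ammonium nitrate, x3 = kg of calcium nitrate, x4 = kg of potassium sulfate, x5 = kg of MAP.
min 1.06x1 + 0.97x2 + 0.86x3 + 1.21x4 + 1.28x5 s.t.:
  0.45x1 + 0.34x2 + 0.16x3 + 0.11x5 ≥ 0.93   (nitrogen)
  0.51x5 ≥ 0.33   (phosphorus (P₂O₅))
  0.18x4 + 0.01x5 ≥ 0.28   (sulfur)
  x1, x2, x3, x4, x5 ≥ 0.
The optimal basis is {urea, potassium sulfate, MAP}; ammonium nitrate, calcium nitrate drop out. Binding constraints: nitrogen, phosphorus (P₂O₅), sulfur.
So urea = 1.908 kg, potassium sulfate = 1.52 kg, MAP = 0.6471 kg.
Total cost: 1.06·1.908 + 1.21·1.52 + 1.28·0.6471 = 4.6900.

$4.69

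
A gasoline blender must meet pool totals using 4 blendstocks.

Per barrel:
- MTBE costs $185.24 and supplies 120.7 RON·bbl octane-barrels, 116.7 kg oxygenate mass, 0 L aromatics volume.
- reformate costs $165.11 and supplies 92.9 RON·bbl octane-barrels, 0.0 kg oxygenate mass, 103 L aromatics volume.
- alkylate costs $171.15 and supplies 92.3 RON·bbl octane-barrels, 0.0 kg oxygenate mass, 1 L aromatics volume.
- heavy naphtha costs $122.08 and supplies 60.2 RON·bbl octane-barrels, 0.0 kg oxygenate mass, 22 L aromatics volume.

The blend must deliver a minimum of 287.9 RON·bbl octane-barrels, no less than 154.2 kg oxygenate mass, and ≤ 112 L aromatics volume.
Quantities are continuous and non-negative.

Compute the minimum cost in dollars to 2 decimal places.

Let x1 = barrels of MTBE, x2 = barrels of reformate, x3 = barrels of alkylate, x4 = barrels of heavy naphtha.
Minimize 185.24x1 + 165.11x2 + 171.15x3 + 122.08x4 s.t.:
  120.7x1 + 92.9x2 + 92.3x3 + 60.2x4 ≥ 287.9   (octane-barrels)
  116.7x1 ≥ 154.2   (oxygenate mass)
  103x2 + 1x3 + 22x4 ≤ 112   (aromatics volume)
  x1, x2, x3, x4 ≥ 0.
The cheapest feasible vertex uses only MTBE; reformate, alkylate, heavy naphtha are not used. There the octane-barrels constraint is tight.
Solving gives x1 = 2.38525.
Hence cost = 185.24·2.38525 = $441.8437.

$441.84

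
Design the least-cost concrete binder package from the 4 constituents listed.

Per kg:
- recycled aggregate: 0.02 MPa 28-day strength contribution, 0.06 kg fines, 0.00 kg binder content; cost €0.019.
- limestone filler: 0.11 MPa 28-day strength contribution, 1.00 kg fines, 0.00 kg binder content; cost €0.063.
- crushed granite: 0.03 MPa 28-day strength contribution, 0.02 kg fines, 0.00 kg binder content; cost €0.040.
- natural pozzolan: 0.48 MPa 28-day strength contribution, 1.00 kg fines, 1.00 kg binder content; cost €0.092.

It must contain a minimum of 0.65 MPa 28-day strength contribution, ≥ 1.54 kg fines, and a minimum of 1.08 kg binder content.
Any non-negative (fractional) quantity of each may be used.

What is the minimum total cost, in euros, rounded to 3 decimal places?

€0.135

This is a linear program. Let x1 = kg of recycled aggregate, x2 = kg of limestone filler, x3 = kg of crushed granite, x4 = kg of natural pozzolan.
min 0.019x1 + 0.063x2 + 0.04x3 + 0.092x4 s.t.:
  0.02x1 + 0.11x2 + 0.03x3 + 0.48x4 ≥ 0.65   (28-day strength contribution)
  0.06x1 + 1x2 + 0.02x3 + 1x4 ≥ 1.54   (fines)
  1x4 ≥ 1.08   (binder content)
  x1, x2, x3, x4 ≥ 0.
At the optimum only limestone filler, natural pozzolan are positive (recycled aggregate, crushed granite = 0). Binding constraints: 28-day strength contribution and fines.
So limestone filler = 0.2411 kg, natural pozzolan = 1.299 kg.
Objective = 0.063·0.2411 + 0.092·1.299 = 0.13470.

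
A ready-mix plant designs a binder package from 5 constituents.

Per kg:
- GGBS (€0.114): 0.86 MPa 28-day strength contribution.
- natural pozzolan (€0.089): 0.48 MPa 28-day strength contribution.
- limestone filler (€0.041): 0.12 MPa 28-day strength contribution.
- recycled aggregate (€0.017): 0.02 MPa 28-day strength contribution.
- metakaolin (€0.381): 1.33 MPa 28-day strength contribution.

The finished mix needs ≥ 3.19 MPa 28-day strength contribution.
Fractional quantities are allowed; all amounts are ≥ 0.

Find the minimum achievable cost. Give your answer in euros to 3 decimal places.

This is a linear program. Let x1 = kg of GGBS, x2 = kg of natural pozzolan, x3 = kg of limestone filler, x4 = kg of recycled aggregate, x5 = kg of metakaolin.
Minimize 0.114x1 + 0.089x2 + 0.041x3 + 0.017x4 + 0.381x5 subject to:
  0.86x1 + 0.48x2 + 0.12x3 + 0.02x4 + 1.33x5 ≥ 3.19   (28-day strength contribution)
  x1, x2, x3, x4, x5 ≥ 0.
The minimum-cost mix takes nothing from natural pozzolan, limestone filler, recycled aggregate, metakaolin — only GGBS. Binding constraint: 28-day strength contribution.
Optimal quantities: GGBS = 3.709 kg.
Hence cost = 0.114·3.709 = €0.42283.

€0.423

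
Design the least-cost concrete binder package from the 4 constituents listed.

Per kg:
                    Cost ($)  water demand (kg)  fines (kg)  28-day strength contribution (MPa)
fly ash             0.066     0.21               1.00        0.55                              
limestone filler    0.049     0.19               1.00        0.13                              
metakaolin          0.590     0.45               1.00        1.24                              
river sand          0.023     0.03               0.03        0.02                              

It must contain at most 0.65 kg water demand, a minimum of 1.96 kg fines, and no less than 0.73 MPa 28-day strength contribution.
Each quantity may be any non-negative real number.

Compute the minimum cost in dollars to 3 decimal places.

$0.115

This is a linear program. Let x1 = kg of fly ash, x2 = kg of limestone filler, x3 = kg of metakaolin, x4 = kg of river sand.
min 0.066x1 + 0.049x2 + 0.59x3 + 0.023x4 subject to:
  0.21x1 + 0.19x2 + 0.45x3 + 0.03x4 ≤ 0.65   (water demand)
  1x1 + 1x2 + 1x3 + 0.03x4 ≥ 1.96   (fines)
  0.55x1 + 0.13x2 + 1.24x3 + 0.02x4 ≥ 0.73   (28-day strength contribution)
  x1, x2, x3, x4 ≥ 0.
The optimal basis is {fly ash, limestone filler}; metakaolin, river sand drop out. There the fines and 28-day strength contribution constraints are tight.
Solving gives x1 = 1.131, x2 = 0.8286.
Total cost: 0.066·1.131 + 0.049·0.8286 = 0.11525.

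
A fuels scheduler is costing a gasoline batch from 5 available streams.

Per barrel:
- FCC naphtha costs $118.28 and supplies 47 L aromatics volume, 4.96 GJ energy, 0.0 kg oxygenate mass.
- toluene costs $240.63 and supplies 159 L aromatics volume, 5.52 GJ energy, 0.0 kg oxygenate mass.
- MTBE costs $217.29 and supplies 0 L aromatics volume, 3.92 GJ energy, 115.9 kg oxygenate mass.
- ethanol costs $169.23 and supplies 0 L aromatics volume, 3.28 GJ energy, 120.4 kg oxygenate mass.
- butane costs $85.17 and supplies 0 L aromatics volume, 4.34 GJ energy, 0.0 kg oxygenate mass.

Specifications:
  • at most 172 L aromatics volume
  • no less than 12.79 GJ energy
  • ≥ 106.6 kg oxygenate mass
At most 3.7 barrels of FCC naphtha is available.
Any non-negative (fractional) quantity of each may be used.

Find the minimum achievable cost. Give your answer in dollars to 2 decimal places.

$343.84

Let x1 = barrels of FCC naphtha, x2 = barrels of toluene, x3 = barrels of MTBE, x4 = barrels of ethanol, x5 = barrels of butane.
Minimise 118.28x1 + 240.63x2 + 217.29x3 + 169.23x4 + 85.17x5 with:
  47x1 + 159x2 ≤ 172   (aromatics volume)
  4.96x1 + 5.52x2 + 3.92x3 + 3.28x4 + 4.34x5 ≥ 12.79   (energy)
  115.9x3 + 120.4x4 ≥ 106.6   (oxygenate mass)
  x1 ≤ 3.7
  x1, x2, x3, x4, x5 ≥ 0.
The minimum-cost mix takes nothing from FCC naphtha, toluene, MTBE — only ethanol, butane. Binding constraints: energy and oxygenate mass.
So ethanol = 0.88538 barrels, butane = 2.2779 barrels.
Cost = 169.23·0.88538 + 85.17·2.2779 = 343.8416.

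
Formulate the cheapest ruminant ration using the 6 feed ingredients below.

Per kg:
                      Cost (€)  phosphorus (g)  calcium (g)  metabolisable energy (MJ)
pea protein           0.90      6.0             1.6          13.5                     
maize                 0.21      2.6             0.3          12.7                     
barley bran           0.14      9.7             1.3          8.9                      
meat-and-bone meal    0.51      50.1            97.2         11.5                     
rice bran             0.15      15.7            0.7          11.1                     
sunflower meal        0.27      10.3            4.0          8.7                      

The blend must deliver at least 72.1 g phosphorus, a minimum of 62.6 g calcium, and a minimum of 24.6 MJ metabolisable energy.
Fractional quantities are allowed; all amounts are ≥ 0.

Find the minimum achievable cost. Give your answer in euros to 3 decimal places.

€0.708

Set it up as a linear program. Let x1 = kg of pea protein, x2 = kg of maize, x3 = kg of barley bran, x4 = kg of meat-and-bone meal, x5 = kg of rice bran, x6 = kg of sunflower meal.
Minimize 0.9x1 + 0.21x2 + 0.14x3 + 0.51x4 + 0.15x5 + 0.27x6 s.t.:
  6x1 + 2.6x2 + 9.7x3 + 50.1x4 + 15.7x5 + 10.3x6 ≥ 72.1   (phosphorus)
  1.6x1 + 0.3x2 + 1.3x3 + 97.2x4 + 0.7x5 + 4x6 ≥ 62.6   (calcium)
  13.5x1 + 12.7x2 + 8.9x3 + 11.5x4 + 11.1x5 + 8.7x6 ≥ 24.6   (metabolisable energy)
  x1, x2, x3, x4, x5, x6 ≥ 0.
At the optimum only meat-and-bone meal, rice bran are positive (pea protein, maize, barley bran, sunflower meal = 0). There the phosphorus and calcium constraints are tight.
That vertex is x4 = 0.6253, x5 = 2.597.
Total cost: 0.51·0.6253 + 0.15·2.597 = 0.70845.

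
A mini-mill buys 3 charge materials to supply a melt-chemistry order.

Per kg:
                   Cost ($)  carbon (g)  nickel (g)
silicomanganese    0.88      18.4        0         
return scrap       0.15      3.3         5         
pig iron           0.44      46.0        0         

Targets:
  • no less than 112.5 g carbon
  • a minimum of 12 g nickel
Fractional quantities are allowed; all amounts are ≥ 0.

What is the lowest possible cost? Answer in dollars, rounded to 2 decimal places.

Set it up as a linear program. Let x1 = kg of silicomanganese, x2 = kg of return scrap, x3 = kg of pig iron.
min 0.88x1 + 0.15x2 + 0.44x3 with:
  18.4x1 + 3.3x2 + 46x3 ≥ 112.5   (carbon)
  5x2 ≥ 12   (nickel)
  x1, x2, x3 ≥ 0.
The optimal basis is {return scrap, pig iron}; silicomanganese drops out. There the carbon and nickel constraints are tight.
Solving gives x2 = 2.4, x3 = 2.273.
Cost = 0.15·2.4 + 0.44·2.273 = 1.3601.

$1.36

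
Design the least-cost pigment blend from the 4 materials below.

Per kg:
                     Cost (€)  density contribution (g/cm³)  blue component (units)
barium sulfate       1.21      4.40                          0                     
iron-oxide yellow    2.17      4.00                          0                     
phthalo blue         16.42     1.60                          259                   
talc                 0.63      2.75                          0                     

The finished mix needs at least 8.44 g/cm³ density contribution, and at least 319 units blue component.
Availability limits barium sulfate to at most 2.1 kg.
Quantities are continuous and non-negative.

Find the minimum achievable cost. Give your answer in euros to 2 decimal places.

€21.71

Let x1 = kg of barium sulfate, x2 = kg of iron-oxide yellow, x3 = kg of phthalo blue, x4 = kg of talc.
min 1.21x1 + 2.17x2 + 16.42x3 + 0.63x4 subject to:
  4.4x1 + 4x2 + 1.6x3 + 2.75x4 ≥ 8.44   (density contribution)
  259x3 ≥ 319   (blue component)
  x1 ≤ 2.1
  x1, x2, x3, x4 ≥ 0.
The optimal basis is {phthalo blue, talc}; barium sulfate, iron-oxide yellow drop out. Binding constraints: density contribution and blue component.
Optimal quantities: phthalo blue = 1.232 kg, talc = 2.352 kg.
Hence cost = 16.42·1.232 + 0.63·2.352 = €21.7112.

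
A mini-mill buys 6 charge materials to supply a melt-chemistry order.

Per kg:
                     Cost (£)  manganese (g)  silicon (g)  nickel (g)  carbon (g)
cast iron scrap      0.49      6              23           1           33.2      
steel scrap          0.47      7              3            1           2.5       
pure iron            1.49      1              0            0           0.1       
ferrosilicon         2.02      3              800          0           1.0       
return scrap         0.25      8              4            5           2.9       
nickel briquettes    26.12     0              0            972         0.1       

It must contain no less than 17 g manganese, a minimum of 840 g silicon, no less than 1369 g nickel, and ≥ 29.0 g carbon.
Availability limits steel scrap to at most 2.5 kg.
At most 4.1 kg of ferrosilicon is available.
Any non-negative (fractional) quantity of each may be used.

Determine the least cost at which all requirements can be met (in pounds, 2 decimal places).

Treat it as an LP. Let x1 = kg of cast iron scrap, x2 = kg of steel scrap, x3 = kg of pure iron, x4 = kg of ferrosilicon, x5 = kg of return scrap, x6 = kg of nickel briquettes.
Minimise 0.49x1 + 0.47x2 + 1.49x3 + 2.02x4 + 0.25x5 + 26.12x6 subject to:
  6x1 + 7x2 + 1x3 + 3x4 + 8x5 ≥ 17   (manganese)
  23x1 + 3x2 + 800x4 + 4x5 ≥ 840   (silicon)
  1x1 + 1x2 + 5x5 + 972x6 ≥ 1369   (nickel)
  33.2x1 + 2.5x2 + 0.1x3 + 1x4 + 2.9x5 + 0.1x6 ≥ 29   (carbon)
  x2 ≤ 2.5
  x4 ≤ 4.1
  x1, x2, x3, x4, x5, x6 ≥ 0.
The optimal basis is {cast iron scrap, ferrosilicon, return scrap, nickel briquettes}; steel scrap, pure iron drop out. Binding constraints: manganese, silicon, nickel, carbon.
Solving gives x1 = 0.73447, x4 = 1.0229, x5 = 1.1906, x6 = 1.4016.
Cost = 0.49·0.73447 + 2.02·1.0229 + 0.25·1.1906 + 26.12·1.4016 = 39.3336.

£39.33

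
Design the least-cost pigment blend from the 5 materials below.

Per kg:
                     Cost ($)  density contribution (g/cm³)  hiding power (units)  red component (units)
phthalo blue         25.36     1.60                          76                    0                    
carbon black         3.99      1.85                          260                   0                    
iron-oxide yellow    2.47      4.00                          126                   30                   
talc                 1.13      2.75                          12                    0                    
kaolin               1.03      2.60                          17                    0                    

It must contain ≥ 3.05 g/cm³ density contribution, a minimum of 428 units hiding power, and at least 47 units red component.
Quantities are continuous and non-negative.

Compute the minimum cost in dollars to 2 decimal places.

Let x1 = kg of phthalo blue, x2 = kg of carbon black, x3 = kg of iron-oxide yellow, x4 = kg of talc, x5 = kg of kaolin.
Minimise 25.36x1 + 3.99x2 + 2.47x3 + 1.13x4 + 1.03x5 s.t.:
  1.6x1 + 1.85x2 + 4x3 + 2.75x4 + 2.6x5 ≥ 3.05   (density contribution)
  76x1 + 260x2 + 126x3 + 12x4 + 17x5 ≥ 428   (hiding power)
  30x3 ≥ 47   (red component)
  x1, x2, x3, x4, x5 ≥ 0.
At the optimum only carbon black, iron-oxide yellow are positive (phthalo blue, talc, kaolin = 0). The hiding power and red component requirements are met with equality.
Optimal quantities: carbon black = 0.8869 kg, iron-oxide yellow = 1.567 kg.
Total cost: 3.99·0.8869 + 2.47·1.567 = 7.4092.

$7.41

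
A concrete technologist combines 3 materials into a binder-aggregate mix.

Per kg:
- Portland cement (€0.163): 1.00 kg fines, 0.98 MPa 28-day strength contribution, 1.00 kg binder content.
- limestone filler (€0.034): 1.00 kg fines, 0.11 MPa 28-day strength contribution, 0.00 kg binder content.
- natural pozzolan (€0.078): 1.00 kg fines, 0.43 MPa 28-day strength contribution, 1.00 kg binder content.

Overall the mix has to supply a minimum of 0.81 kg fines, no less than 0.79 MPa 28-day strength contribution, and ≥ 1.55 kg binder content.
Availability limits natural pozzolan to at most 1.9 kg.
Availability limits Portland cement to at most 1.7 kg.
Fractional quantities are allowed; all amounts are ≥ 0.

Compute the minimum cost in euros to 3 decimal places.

Treat it as an LP. Let x1 = kg of Portland cement, x2 = kg of limestone filler, x3 = kg of natural pozzolan.
min 0.163x1 + 0.034x2 + 0.078x3 subject to:
  1x1 + 1x2 + 1x3 ≥ 0.81   (fines)
  0.98x1 + 0.11x2 + 0.43x3 ≥ 0.79   (28-day strength contribution)
  1x1 + 1x3 ≥ 1.55   (binder content)
  x3 ≤ 1.9
  x1 ≤ 1.7
  x1, x2, x3 ≥ 0.
The cheapest feasible vertex uses only Portland cement, natural pozzolan; limestone filler is not used. There the 28-day strength contribution and binder content constraints are tight.
Solving gives x1 = 0.2245, x3 = 1.325.
Total cost: 0.163·0.2245 + 0.078·1.325 = 0.13994.

€0.140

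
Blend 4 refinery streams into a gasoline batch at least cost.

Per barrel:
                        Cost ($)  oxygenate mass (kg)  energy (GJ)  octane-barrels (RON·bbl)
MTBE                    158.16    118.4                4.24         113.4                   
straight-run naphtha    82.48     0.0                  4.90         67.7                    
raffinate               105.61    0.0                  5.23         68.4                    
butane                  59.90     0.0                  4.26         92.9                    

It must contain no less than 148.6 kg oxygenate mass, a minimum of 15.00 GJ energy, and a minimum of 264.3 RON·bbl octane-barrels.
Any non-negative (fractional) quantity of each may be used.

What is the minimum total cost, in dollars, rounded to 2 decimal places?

$334.59

Set it up as a linear program. Let x1 = barrels of MTBE, x2 = barrels of straight-run naphtha, x3 = barrels of raffinate, x4 = barrels of butane.
min 158.16x1 + 82.48x2 + 105.61x3 + 59.9x4 subject to:
  118.4x1 ≥ 148.6   (oxygenate mass)
  4.24x1 + 4.9x2 + 5.23x3 + 4.26x4 ≥ 15   (energy)
  113.4x1 + 67.7x2 + 68.4x3 + 92.9x4 ≥ 264.3   (octane-barrels)
  x1, x2, x3, x4 ≥ 0.
The optimal basis is {MTBE, butane}; straight-run naphtha, raffinate drop out. There the oxygenate mass and energy constraints are tight.
That vertex is x1 = 1.25507, x4 = 2.27195.
Cost = 158.16·1.25507 + 59.9·2.27195 = 334.5917.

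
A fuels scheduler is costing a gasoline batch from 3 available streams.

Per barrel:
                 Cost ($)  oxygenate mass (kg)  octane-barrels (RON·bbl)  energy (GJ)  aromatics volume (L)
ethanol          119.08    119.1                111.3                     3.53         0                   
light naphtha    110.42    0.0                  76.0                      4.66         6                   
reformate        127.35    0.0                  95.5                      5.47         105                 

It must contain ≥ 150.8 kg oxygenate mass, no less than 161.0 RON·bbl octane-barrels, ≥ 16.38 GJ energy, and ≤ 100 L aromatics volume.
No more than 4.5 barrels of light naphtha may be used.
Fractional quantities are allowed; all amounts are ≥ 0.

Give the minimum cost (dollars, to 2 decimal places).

Let x1 = barrels of ethanol, x2 = barrels of light naphtha, x3 = barrels of reformate.
Minimise 119.08x1 + 110.42x2 + 127.35x3 subject to:
  119.1x1 ≥ 150.8   (oxygenate mass)
  111.3x1 + 76x2 + 95.5x3 ≥ 161   (octane-barrels)
  3.53x1 + 4.66x2 + 5.47x3 ≥ 16.38   (energy)
  6x2 + 105x3 ≤ 100   (aromatics volume)
  x2 ≤ 4.5
  x1, x2, x3 ≥ 0.
All 3 inputs are positive at the optimum. There the oxygenate mass, energy, aromatics volume constraints are tight.
So ethanol = 1.26616 barrels, light naphtha = 1.54135 barrels, reformate = 0.864304 barrels.
Objective = 119.08·1.26616 + 110.42·1.54135 + 127.35·0.864304 = 431.0393.

$431.04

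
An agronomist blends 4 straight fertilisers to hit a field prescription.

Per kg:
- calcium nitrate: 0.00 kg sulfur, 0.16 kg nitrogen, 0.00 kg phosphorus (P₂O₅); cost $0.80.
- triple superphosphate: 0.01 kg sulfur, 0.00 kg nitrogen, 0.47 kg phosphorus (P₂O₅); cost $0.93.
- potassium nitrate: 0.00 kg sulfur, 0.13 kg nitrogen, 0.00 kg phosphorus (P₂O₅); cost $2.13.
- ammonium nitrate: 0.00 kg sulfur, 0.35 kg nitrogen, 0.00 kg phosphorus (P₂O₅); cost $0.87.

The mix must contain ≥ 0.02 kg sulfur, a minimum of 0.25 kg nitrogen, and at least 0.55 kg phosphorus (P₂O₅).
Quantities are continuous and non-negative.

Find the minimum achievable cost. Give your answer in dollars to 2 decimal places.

$2.48

Set it up as a linear program. Let x1 = kg of calcium nitrate, x2 = kg of triple superphosphate, x3 = kg of potassium nitrate, x4 = kg of ammonium nitrate.
Minimize 0.8x1 + 0.93x2 + 2.13x3 + 0.87x4 subject to:
  0.01x2 ≥ 0.02   (sulfur)
  0.16x1 + 0.13x3 + 0.35x4 ≥ 0.25   (nitrogen)
  0.47x2 ≥ 0.55   (phosphorus (P₂O₅))
  x1, x2, x3, x4 ≥ 0.
At the optimum only triple superphosphate, ammonium nitrate are positive (calcium nitrate, potassium nitrate = 0). Binding constraints: sulfur and nitrogen.
So triple superphosphate = 2 kg, ammonium nitrate = 0.7143 kg.
Hence cost = 0.93·2 + 0.87·0.7143 = $2.4814.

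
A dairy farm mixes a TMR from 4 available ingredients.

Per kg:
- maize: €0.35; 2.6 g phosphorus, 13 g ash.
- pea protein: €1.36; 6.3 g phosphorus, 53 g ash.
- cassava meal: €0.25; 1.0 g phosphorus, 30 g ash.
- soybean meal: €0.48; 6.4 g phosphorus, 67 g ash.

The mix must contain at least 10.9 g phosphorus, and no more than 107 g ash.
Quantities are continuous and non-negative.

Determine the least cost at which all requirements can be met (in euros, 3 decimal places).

This is a linear program. Let x1 = kg of maize, x2 = kg of pea protein, x3 = kg of cassava meal, x4 = kg of soybean meal.
Minimise 0.35x1 + 1.36x2 + 0.25x3 + 0.48x4 subject to:
  2.6x1 + 6.3x2 + 1x3 + 6.4x4 ≥ 10.9   (phosphorus)
  13x1 + 53x2 + 30x3 + 67x4 ≤ 107   (ash)
  x1, x2, x3, x4 ≥ 0.
The minimum-cost mix takes nothing from pea protein, cassava meal — only maize, soybean meal. There the phosphorus and ash constraints are tight.
That vertex is x1 = 0.5, x4 = 1.5.
Objective = 0.35·0.5 + 0.48·1.5 = 0.89500.

€0.895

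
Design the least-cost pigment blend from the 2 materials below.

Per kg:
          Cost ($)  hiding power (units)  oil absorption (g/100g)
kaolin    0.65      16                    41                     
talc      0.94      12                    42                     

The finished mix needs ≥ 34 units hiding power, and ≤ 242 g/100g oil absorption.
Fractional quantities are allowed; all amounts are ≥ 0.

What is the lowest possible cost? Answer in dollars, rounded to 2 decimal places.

$1.38

Let x1 = kg of kaolin, x2 = kg of talc.
min 0.65x1 + 0.94x2 s.t.:
  16x1 + 12x2 ≥ 34   (hiding power)
  41x1 + 42x2 ≤ 242   (oil absorption)
  x1, x2 ≥ 0.
The minimum-cost mix takes nothing from talc — only kaolin. There the hiding power constraint is tight.
So kaolin = 2.125 kg.
Hence cost = 0.65·2.125 = $1.3813.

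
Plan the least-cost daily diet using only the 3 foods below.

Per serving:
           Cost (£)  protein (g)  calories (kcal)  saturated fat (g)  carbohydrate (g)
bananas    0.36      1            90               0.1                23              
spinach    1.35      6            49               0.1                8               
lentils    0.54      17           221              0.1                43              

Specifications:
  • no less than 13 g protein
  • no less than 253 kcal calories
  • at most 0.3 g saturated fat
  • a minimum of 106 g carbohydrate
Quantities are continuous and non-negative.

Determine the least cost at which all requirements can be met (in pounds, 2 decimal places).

£1.33

Let x1 = servings of bananas, x2 = servings of spinach, x3 = servings of lentils.
Minimize 0.36x1 + 1.35x2 + 0.54x3 with:
  1x1 + 6x2 + 17x3 ≥ 13   (protein)
  90x1 + 49x2 + 221x3 ≥ 253   (calories)
  0.1x1 + 0.1x2 + 0.1x3 ≤ 0.3   (saturated fat)
  23x1 + 8x2 + 43x3 ≥ 106   (carbohydrate)
  x1, x2, x3 ≥ 0.
The minimum-cost mix takes nothing from bananas, spinach — only lentils. Binding constraint: carbohydrate.
Solving gives x3 = 2.465.
Cost = 0.54·2.465 = 1.3311.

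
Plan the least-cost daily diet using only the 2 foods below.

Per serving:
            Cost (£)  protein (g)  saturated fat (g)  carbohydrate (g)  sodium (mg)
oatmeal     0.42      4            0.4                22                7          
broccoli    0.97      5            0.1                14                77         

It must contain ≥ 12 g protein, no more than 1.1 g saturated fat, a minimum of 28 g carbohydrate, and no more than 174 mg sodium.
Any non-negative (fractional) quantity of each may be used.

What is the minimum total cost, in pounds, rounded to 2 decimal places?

Set it up as a linear program. Let x1 = servings of oatmeal, x2 = servings of broccoli.
Minimize 0.42x1 + 0.97x2 with:
  4x1 + 5x2 ≥ 12   (protein)
  0.4x1 + 0.1x2 ≤ 1.1   (saturated fat)
  22x1 + 14x2 ≥ 28   (carbohydrate)
  7x1 + 77x2 ≤ 174   (sodium)
  x1, x2 ≥ 0.
Both inputs are positive at the optimum. There the protein and saturated fat constraints are tight.
Optimal quantities: oatmeal = 2.688 servings, broccoli = 0.25 servings.
Objective = 0.42·2.688 + 0.97·0.25 = 1.3715.

£1.37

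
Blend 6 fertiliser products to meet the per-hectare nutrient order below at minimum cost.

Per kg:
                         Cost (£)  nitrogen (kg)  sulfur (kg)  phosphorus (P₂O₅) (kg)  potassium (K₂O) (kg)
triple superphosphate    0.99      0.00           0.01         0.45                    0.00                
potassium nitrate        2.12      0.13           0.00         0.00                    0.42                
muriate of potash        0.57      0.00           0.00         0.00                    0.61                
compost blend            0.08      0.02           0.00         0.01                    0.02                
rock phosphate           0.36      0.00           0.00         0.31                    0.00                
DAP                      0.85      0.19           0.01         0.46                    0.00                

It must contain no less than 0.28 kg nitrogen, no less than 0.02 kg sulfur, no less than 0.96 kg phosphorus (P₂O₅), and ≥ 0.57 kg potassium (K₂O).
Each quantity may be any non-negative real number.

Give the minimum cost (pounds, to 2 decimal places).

Let x1 = kg of triple superphosphate, x2 = kg of potassium nitrate, x3 = kg of muriate of potash, x4 = kg of compost blend, x5 = kg of rock phosphate, x6 = kg of DAP.
Minimize 0.99x1 + 2.12x2 + 0.57x3 + 0.08x4 + 0.36x5 + 0.85x6 with:
  0.13x2 + 0.02x4 + 0.19x6 ≥ 0.28   (nitrogen)
  0.01x1 + 0.01x6 ≥ 0.02   (sulfur)
  0.45x1 + 0.01x4 + 0.31x5 + 0.46x6 ≥ 0.96   (phosphorus (P₂O₅))
  0.42x2 + 0.61x3 + 0.02x4 ≥ 0.57   (potassium (K₂O))
  x1, x2, x3, x4, x5, x6 ≥ 0.
At the optimum only muriate of potash, rock phosphate, DAP are positive (triple superphosphate, potassium nitrate, compost blend = 0). There the sulfur, phosphorus (P₂O₅), potassium (K₂O) constraints are tight.
Solving gives x3 = 0.9344, x5 = 0.129, x6 = 2.
Total cost: 0.57·0.9344 + 0.36·0.129 + 0.85·2 = 2.2790.

£2.28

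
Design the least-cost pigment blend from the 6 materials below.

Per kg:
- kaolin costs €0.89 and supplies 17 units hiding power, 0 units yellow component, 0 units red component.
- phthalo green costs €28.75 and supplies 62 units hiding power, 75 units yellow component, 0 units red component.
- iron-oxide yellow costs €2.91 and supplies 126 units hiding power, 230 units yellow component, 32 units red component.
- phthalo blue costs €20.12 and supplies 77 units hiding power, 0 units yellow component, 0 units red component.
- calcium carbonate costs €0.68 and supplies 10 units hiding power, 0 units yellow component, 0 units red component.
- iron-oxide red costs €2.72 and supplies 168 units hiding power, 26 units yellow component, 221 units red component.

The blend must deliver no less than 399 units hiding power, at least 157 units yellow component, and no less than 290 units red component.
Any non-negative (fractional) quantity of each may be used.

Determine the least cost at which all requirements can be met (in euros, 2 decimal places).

€6.85

Set it up as a linear program. Let x1 = kg of kaolin, x2 = kg of phthalo green, x3 = kg of iron-oxide yellow, x4 = kg of phthalo blue, x5 = kg of calcium carbonate, x6 = kg of iron-oxide red.
min 0.89x1 + 28.75x2 + 2.91x3 + 20.12x4 + 0.68x5 + 2.72x6 s.t.:
  17x1 + 62x2 + 126x3 + 77x4 + 10x5 + 168x6 ≥ 399   (hiding power)
  75x2 + 230x3 + 26x6 ≥ 157   (yellow component)
  32x3 + 221x6 ≥ 290   (red component)
  x1, x2, x3, x4, x5, x6 ≥ 0.
The minimum-cost mix takes nothing from kaolin, phthalo green, phthalo blue, calcium carbonate — only iron-oxide yellow, iron-oxide red. There the hiding power and yellow component constraints are tight.
Optimal quantities: iron-oxide yellow = 0.4525 kg, iron-oxide red = 2.036 kg.
Objective = 2.91·0.4525 + 2.72·2.036 = 6.8547.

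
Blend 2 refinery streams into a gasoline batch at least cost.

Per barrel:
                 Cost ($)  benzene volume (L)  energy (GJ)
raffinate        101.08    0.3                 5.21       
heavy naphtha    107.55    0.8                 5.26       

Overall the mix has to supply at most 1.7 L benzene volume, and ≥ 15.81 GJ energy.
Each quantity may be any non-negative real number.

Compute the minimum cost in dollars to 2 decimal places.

$306.73

Let x1 = barrels of raffinate, x2 = barrels of heavy naphtha.
Minimise 101.08x1 + 107.55x2 with:
  0.3x1 + 0.8x2 ≤ 1.7   (benzene volume)
  5.21x1 + 5.26x2 ≥ 15.81   (energy)
  x1, x2 ≥ 0.
The cheapest feasible vertex uses only raffinate; heavy naphtha is not used. Binding constraint: energy.
Solving gives x1 = 3.0345.
Cost = 101.08·3.0345 = 306.7273.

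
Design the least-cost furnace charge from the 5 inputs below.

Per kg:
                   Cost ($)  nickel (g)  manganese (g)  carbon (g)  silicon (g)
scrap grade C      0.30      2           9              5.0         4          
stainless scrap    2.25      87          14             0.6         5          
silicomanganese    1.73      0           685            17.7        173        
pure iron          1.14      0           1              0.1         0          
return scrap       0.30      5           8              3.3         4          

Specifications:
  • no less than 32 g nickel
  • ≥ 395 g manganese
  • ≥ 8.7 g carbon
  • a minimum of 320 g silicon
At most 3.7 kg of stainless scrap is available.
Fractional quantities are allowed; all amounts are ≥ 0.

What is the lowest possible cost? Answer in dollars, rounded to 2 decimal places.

$4.01

Let x1 = kg of scrap grade C, x2 = kg of stainless scrap, x3 = kg of silicomanganese, x4 = kg of pure iron, x5 = kg of return scrap.
Minimize 0.3x1 + 2.25x2 + 1.73x3 + 1.14x4 + 0.3x5 s.t.:
  2x1 + 87x2 + 5x5 ≥ 32   (nickel)
  9x1 + 14x2 + 685x3 + 1x4 + 8x5 ≥ 395   (manganese)
  5x1 + 0.6x2 + 17.7x3 + 0.1x4 + 3.3x5 ≥ 8.7   (carbon)
  4x1 + 5x2 + 173x3 + 4x5 ≥ 320   (silicon)
  x2 ≤ 3.7
  x1, x2, x3, x4, x5 ≥ 0.
The cheapest feasible vertex uses only stainless scrap, silicomanganese; scrap grade C, pure iron, return scrap are not used. Binding constraints: nickel and silicon.
So stainless scrap = 0.3678 kg, silicomanganese = 1.839 kg.
Total cost: 2.25·0.3678 + 1.73·1.839 = 4.0090.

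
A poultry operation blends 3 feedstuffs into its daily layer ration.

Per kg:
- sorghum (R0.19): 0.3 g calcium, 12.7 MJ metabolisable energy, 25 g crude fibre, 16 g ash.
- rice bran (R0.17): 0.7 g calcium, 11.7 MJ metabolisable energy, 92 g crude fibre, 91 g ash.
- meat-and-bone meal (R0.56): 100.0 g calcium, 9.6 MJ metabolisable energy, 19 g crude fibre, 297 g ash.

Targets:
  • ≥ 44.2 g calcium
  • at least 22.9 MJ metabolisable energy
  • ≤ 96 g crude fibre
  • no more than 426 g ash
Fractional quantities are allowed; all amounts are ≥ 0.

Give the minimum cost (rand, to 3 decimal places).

R0.520

Let x1 = kg of sorghum, x2 = kg of rice bran, x3 = kg of meat-and-bone meal.
Minimise 0.19x1 + 0.17x2 + 0.56x3 with:
  0.3x1 + 0.7x2 + 100x3 ≥ 44.2   (calcium)
  12.7x1 + 11.7x2 + 9.6x3 ≥ 22.9   (metabolisable energy)
  25x1 + 92x2 + 19x3 ≤ 96   (crude fibre)
  16x1 + 91x2 + 297x3 ≤ 426   (ash)
  x1, x2, x3 ≥ 0.
The optimal mix uses every input. There the calcium, metabolisable energy, crude fibre constraints are tight.
So sorghum = 0.7951 kg, rice bran = 0.7377 kg, meat-and-bone meal = 0.4345 kg.
Cost = 0.19·0.7951 + 0.17·0.7377 + 0.56·0.4345 = 0.51980.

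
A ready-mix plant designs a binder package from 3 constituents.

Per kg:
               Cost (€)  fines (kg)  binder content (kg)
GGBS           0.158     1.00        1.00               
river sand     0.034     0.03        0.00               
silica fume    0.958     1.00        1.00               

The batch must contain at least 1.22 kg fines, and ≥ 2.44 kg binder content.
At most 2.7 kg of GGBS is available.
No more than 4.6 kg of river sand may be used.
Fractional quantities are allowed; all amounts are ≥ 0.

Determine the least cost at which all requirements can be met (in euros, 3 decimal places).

€0.386

This is a linear program. Let x1 = kg of GGBS, x2 = kg of river sand, x3 = kg of silica fume.
Minimise 0.158x1 + 0.034x2 + 0.958x3 s.t.:
  1x1 + 0.03x2 + 1x3 ≥ 1.22   (fines)
  1x1 + 1x3 ≥ 2.44   (binder content)
  x1 ≤ 2.7
  x2 ≤ 4.6
  x1, x2, x3 ≥ 0.
At the optimum only GGBS is positive (river sand, silica fume = 0). There the binder content constraint is tight.
So GGBS = 2.44 kg.
Cost = 0.158·2.44 = 0.38552.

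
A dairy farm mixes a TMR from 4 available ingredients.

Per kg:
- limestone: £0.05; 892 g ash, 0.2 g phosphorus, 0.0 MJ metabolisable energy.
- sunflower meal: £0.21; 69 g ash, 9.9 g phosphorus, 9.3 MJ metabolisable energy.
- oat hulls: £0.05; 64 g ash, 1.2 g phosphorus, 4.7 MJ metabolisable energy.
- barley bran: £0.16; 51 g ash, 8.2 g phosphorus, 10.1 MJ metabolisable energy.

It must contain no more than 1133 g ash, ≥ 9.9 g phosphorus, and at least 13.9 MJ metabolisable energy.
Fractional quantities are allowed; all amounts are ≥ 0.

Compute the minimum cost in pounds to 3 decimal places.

£0.207

Let x1 = kg of limestone, x2 = kg of sunflower meal, x3 = kg of oat hulls, x4 = kg of barley bran.
min 0.05x1 + 0.21x2 + 0.05x3 + 0.16x4 subject to:
  892x1 + 69x2 + 64x3 + 51x4 ≤ 1133   (ash)
  0.2x1 + 9.9x2 + 1.2x3 + 8.2x4 ≥ 9.9   (phosphorus)
  9.3x2 + 4.7x3 + 10.1x4 ≥ 13.9   (metabolisable energy)
  x1, x2, x3, x4 ≥ 0.
The minimum-cost mix takes nothing from limestone, sunflower meal — only oat hulls, barley bran. There the phosphorus and metabolisable energy constraints are tight.
That vertex is x3 = 0.5295, x4 = 1.13.
Hence cost = 0.05·0.5295 + 0.16·1.13 = £0.20728.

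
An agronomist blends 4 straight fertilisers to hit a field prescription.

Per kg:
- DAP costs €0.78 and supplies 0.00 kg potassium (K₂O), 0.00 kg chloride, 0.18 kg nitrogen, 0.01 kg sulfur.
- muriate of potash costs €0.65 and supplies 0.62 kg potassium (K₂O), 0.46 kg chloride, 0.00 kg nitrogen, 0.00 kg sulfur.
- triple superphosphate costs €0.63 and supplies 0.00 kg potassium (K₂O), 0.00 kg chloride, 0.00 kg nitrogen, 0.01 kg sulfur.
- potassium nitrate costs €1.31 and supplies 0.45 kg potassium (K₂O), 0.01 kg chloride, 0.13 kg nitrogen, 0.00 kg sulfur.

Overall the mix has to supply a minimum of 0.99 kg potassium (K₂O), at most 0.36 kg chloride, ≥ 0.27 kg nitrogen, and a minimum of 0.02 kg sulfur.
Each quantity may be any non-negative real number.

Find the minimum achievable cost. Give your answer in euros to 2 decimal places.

Let x1 = kg of DAP, x2 = kg of muriate of potash, x3 = kg of triple superphosphate, x4 = kg of potassium nitrate.
Minimise 0.78x1 + 0.65x2 + 0.63x3 + 1.31x4 s.t.:
  0.62x2 + 0.45x4 ≥ 0.99   (potassium (K₂O))
  0.46x2 + 0.01x4 ≤ 0.36   (chloride)
  0.18x1 + 0.13x4 ≥ 0.27   (nitrogen)
  0.01x1 + 0.01x3 ≥ 0.02   (sulfur)
  x1, x2, x3, x4 ≥ 0.
The optimal mix uses every input. There the potassium (K₂O), chloride, nitrogen, sulfur constraints are tight.
Solving gives x1 = 0.6648, x2 = 0.7575, x3 = 1.335, x4 = 1.156.
Cost = 0.78·0.6648 + 0.65·0.7575 + 0.63·1.335 + 1.31·1.156 = 3.3663.

€3.37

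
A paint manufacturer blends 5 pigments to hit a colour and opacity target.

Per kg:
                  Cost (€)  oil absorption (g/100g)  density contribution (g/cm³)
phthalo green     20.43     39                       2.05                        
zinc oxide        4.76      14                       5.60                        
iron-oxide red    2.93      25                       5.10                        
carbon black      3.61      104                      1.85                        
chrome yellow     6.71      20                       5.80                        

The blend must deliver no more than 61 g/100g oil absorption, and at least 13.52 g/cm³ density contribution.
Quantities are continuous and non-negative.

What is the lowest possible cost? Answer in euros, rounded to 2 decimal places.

€8.37

Let x1 = kg of phthalo green, x2 = kg of zinc oxide, x3 = kg of iron-oxide red, x4 = kg of carbon black, x5 = kg of chrome yellow.
Minimise 20.43x1 + 4.76x2 + 2.93x3 + 3.61x4 + 6.71x5 s.t.:
  39x1 + 14x2 + 25x3 + 104x4 + 20x5 ≤ 61   (oil absorption)
  2.05x1 + 5.6x2 + 5.1x3 + 1.85x4 + 5.8x5 ≥ 13.52   (density contribution)
  x1, x2, x3, x4, x5 ≥ 0.
The cheapest feasible vertex uses only zinc oxide, iron-oxide red; phthalo green, carbon black, chrome yellow are not used. There the oil absorption and density contribution constraints are tight.
Optimal quantities: zinc oxide = 0.3921 kg, iron-oxide red = 2.22 kg.
Objective = 4.76·0.3921 + 2.93·2.22 = 8.3710.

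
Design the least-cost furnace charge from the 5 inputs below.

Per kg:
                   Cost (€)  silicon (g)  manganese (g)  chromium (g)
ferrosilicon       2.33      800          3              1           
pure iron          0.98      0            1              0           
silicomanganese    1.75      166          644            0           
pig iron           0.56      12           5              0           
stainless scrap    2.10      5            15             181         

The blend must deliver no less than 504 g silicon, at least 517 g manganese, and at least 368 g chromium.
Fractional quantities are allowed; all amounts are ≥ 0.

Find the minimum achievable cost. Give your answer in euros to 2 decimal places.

Treat it as an LP. Let x1 = kg of ferrosilicon, x2 = kg of pure iron, x3 = kg of silicomanganese, x4 = kg of pig iron, x5 = kg of stainless scrap.
Minimise 2.33x1 + 0.98x2 + 1.75x3 + 0.56x4 + 2.1x5 with:
  800x1 + 166x3 + 12x4 + 5x5 ≥ 504   (silicon)
  3x1 + 1x2 + 644x3 + 5x4 + 15x5 ≥ 517   (manganese)
  1x1 + 181x5 ≥ 368   (chromium)
  x1, x2, x3, x4, x5 ≥ 0.
The optimal basis is {ferrosilicon, silicomanganese, stainless scrap}; pure iron, pig iron drop out. The silicon, manganese, chromium requirements are met with equality.
So ferrosilicon = 0.461 kg, silicomanganese = 0.7534 kg, stainless scrap = 2.031 kg.
Objective = 2.33·0.461 + 1.75·0.7534 + 2.1·2.031 = 6.6577.

€6.66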